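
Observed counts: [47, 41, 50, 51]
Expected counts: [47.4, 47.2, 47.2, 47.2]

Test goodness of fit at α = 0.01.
Chi-square goodness of fit test:
H₀: observed counts match expected distribution
H₁: observed counts differ from expected distribution
df = k - 1 = 3
χ² = Σ(O - E)²/E
   = (47 - 47.4)²/47.4 + (41 - 47.2)²/47.2 + (50 - 47.2)²/47.2 + (51 - 47.2)²/47.2
   = 0.003 + 0.814 + 0.166 + 0.306
   = 1.29
p-value = 0.7316

Since p-value > α = 0.01, we fail to reject H₀.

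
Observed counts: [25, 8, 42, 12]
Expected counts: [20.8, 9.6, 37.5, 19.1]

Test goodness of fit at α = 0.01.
Chi-square goodness of fit test:
H₀: observed counts match expected distribution
H₁: observed counts differ from expected distribution
df = k - 1 = 3
χ² = Σ(O - E)²/E
   = (25 - 20.8)²/20.8 + (8 - 9.6)²/9.6 + (42 - 37.5)²/37.5 + (12 - 19.1)²/19.1
   = 0.848 + 0.267 + 0.540 + 2.639
   = 4.29
p-value = 0.2314

Since p-value > α = 0.01, we fail to reject H₀.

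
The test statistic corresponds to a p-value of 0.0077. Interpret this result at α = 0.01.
Since p = 0.0077 < α = 0.01, reject H₀.
There is sufficient evidence to reject the null hypothesis; the result is statistically significant at the 0.01 level.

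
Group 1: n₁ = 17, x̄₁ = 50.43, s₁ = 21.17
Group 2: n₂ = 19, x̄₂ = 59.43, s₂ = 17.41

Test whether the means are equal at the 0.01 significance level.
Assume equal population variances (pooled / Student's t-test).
Student's two-sample t-test (equal variances):
H₀: μ₁ = μ₂
H₁: μ₁ ≠ μ₂
df = n₁ + n₂ - 2 = 34
Pooled variance s_p² = [(n₁-1)s₁² + (n₂-1)s₂²] / (n₁ + n₂ - 2) = [(16)(21.17²) + (18)(17.41²)] / 34 = 371.3720
SE = √(s_p²(1/n₁ + 1/n₂)) = √(371.3720 × (1/17 + 1/19)) = 6.4336
t = (x̄₁ - x̄₂) / SE = (50.43 - 59.43) / 6.4336 = -9.00 / 6.4336 = -1.399
p-value = 0.1709

Since p-value > α = 0.01, we fail to reject H₀.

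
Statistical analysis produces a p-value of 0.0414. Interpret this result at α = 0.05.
Since p = 0.0414 < α = 0.05, reject H₀.
There is sufficient evidence to reject the null hypothesis; the result is statistically significant at the 0.05 level.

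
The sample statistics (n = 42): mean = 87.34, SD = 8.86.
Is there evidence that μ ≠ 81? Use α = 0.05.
One-sample t-test:
H₀: μ = 81
H₁: μ ≠ 81
df = n - 1 = 41
t = (x̄ - μ₀) / (s/√n) = (87.34 - 81) / (8.86/√42) = 4.637
p-value < 0.0001

Since p-value < α = 0.05, we reject H₀.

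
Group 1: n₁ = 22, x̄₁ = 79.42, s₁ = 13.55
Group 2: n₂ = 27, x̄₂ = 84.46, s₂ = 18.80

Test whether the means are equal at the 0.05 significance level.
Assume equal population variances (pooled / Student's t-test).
Student's two-sample t-test (equal variances):
H₀: μ₁ = μ₂
H₁: μ₁ ≠ μ₂
df = n₁ + n₂ - 2 = 47
Pooled variance s_p² = [(n₁-1)s₁² + (n₂-1)s₂²] / (n₁ + n₂ - 2) = [(21)(13.55²) + (26)(18.80²)] / 47 = 277.5552
SE = √(s_p²(1/n₁ + 1/n₂)) = √(277.5552 × (1/22 + 1/27)) = 4.7850
t = (x̄₁ - x̄₂) / SE = (79.42 - 84.46) / 4.7850 = -5.04 / 4.7850 = -1.053
p-value = 0.2976

Since p-value > α = 0.05, we fail to reject H₀.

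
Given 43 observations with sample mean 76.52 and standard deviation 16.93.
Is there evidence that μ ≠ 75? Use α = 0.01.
One-sample t-test:
H₀: μ = 75
H₁: μ ≠ 75
df = n - 1 = 42
t = (x̄ - μ₀) / (s/√n) = (76.52 - 75) / (16.93/√43) = 0.589
p-value = 0.5592

Since p-value > α = 0.01, we fail to reject H₀.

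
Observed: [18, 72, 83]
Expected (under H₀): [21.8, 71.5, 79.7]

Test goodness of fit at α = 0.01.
Chi-square goodness of fit test:
H₀: observed counts match expected distribution
H₁: observed counts differ from expected distribution
df = k - 1 = 2
χ² = Σ(O - E)²/E
   = (18 - 21.8)²/21.8 + (72 - 71.5)²/71.5 + (83 - 79.7)²/79.7
   = 0.662 + 0.003 + 0.137
   = 0.80
p-value = 0.6695

Since p-value > α = 0.01, we fail to reject H₀.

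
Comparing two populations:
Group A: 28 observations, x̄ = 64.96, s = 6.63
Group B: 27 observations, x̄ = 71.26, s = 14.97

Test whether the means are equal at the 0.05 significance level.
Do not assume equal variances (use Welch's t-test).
Welch's two-sample t-test:
H₀: μ₁ = μ₂
H₁: μ₁ ≠ μ₂
s₁²/n₁ = 6.63²/28 = 1.5699,  s₂²/n₂ = 14.97²/27 = 8.3000
SE = √(s₁²/n₁ + s₂²/n₂) = √(1.5699 + 8.3000) = 3.1416
df (Welch-Satterthwaite) = (s₁²/n₁ + s₂²/n₂)² / [(s₁²/n₁)²/(n₁-1) + (s₂²/n₂)²/(n₂-1)] ≈ 35.54
t = (x̄₁ - x̄₂) / SE = (64.96 - 71.26) / 3.1416 = -6.30 / 3.1416 = -2.005
p-value = 0.0526

Since p-value > α = 0.05, we fail to reject H₀.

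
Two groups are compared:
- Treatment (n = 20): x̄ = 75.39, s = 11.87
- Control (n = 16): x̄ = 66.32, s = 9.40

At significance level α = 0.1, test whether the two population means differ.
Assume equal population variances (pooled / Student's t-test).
Student's two-sample t-test (equal variances):
H₀: μ₁ = μ₂
H₁: μ₁ ≠ μ₂
df = n₁ + n₂ - 2 = 34
Pooled variance s_p² = [(n₁-1)s₁² + (n₂-1)s₂²] / (n₁ + n₂ - 2) = [(19)(11.87²) + (15)(9.40²)] / 34 = 117.7189
SE = √(s_p²(1/n₁ + 1/n₂)) = √(117.7189 × (1/20 + 1/16)) = 3.6391
t = (x̄₁ - x̄₂) / SE = (75.39 - 66.32) / 3.6391 = 9.07 / 3.6391 = 2.492
p-value = 0.0177

Since p-value < α = 0.1, we reject H₀.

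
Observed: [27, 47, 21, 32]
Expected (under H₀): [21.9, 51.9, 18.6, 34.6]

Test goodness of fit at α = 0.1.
Chi-square goodness of fit test:
H₀: observed counts match expected distribution
H₁: observed counts differ from expected distribution
df = k - 1 = 3
χ² = Σ(O - E)²/E
   = (27 - 21.9)²/21.9 + (47 - 51.9)²/51.9 + (21 - 18.6)²/18.6 + (32 - 34.6)²/34.6
   = 1.188 + 0.463 + 0.310 + 0.195
   = 2.16
p-value = 0.5408

Since p-value > α = 0.1, we fail to reject H₀.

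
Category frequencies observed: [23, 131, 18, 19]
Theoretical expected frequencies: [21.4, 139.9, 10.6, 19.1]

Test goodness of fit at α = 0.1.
Chi-square goodness of fit test:
H₀: observed counts match expected distribution
H₁: observed counts differ from expected distribution
df = k - 1 = 3
χ² = Σ(O - E)²/E
   = (23 - 21.4)²/21.4 + (131 - 139.9)²/139.9 + (18 - 10.6)²/10.6 + (19 - 19.1)²/19.1
   = 0.120 + 0.566 + 5.166 + 0.001
   = 5.85
p-value = 0.1190

Since p-value > α = 0.1, we fail to reject H₀.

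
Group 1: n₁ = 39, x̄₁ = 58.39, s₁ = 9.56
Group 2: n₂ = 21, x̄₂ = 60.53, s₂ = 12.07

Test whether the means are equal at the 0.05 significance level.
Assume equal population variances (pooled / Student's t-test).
Student's two-sample t-test (equal variances):
H₀: μ₁ = μ₂
H₁: μ₁ ≠ μ₂
df = n₁ + n₂ - 2 = 58
Pooled variance s_p² = [(n₁-1)s₁² + (n₂-1)s₂²] / (n₁ + n₂ - 2) = [(38)(9.56²) + (20)(12.07²)] / 58 = 110.1147
SE = √(s_p²(1/n₁ + 1/n₂)) = √(110.1147 × (1/39 + 1/21)) = 2.8402
t = (x̄₁ - x̄₂) / SE = (58.39 - 60.53) / 2.8402 = -2.14 / 2.8402 = -0.753
p-value = 0.4542

Since p-value > α = 0.05, we fail to reject H₀.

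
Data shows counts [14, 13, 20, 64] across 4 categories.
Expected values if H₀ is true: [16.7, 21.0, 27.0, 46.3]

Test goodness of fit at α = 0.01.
Chi-square goodness of fit test:
H₀: observed counts match expected distribution
H₁: observed counts differ from expected distribution
df = k - 1 = 3
χ² = Σ(O - E)²/E
   = (14 - 16.7)²/16.7 + (13 - 21.0)²/21.0 + (20 - 27.0)²/27.0 + (64 - 46.3)²/46.3
   = 0.437 + 3.048 + 1.815 + 6.767
   = 12.07
p-value = 0.0072

Since p-value < α = 0.01, we reject H₀.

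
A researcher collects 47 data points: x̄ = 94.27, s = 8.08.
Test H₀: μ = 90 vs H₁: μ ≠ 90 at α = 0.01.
One-sample t-test:
H₀: μ = 90
H₁: μ ≠ 90
df = n - 1 = 46
t = (x̄ - μ₀) / (s/√n) = (94.27 - 90) / (8.08/√47) = 3.623
p-value = 0.0007

Since p-value < α = 0.01, we reject H₀.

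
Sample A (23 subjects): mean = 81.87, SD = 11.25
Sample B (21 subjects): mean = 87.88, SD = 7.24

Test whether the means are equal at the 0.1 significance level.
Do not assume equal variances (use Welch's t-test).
Welch's two-sample t-test:
H₀: μ₁ = μ₂
H₁: μ₁ ≠ μ₂
s₁²/n₁ = 11.25²/23 = 5.5027,  s₂²/n₂ = 7.24²/21 = 2.4961
SE = √(s₁²/n₁ + s₂²/n₂) = √(5.5027 + 2.4961) = 2.8282
df (Welch-Satterthwaite) = (s₁²/n₁ + s₂²/n₂)² / [(s₁²/n₁)²/(n₁-1) + (s₂²/n₂)²/(n₂-1)] ≈ 37.91
t = (x̄₁ - x̄₂) / SE = (81.87 - 87.88) / 2.8282 = -6.01 / 2.8282 = -2.125
p-value = 0.0402

Since p-value < α = 0.1, we reject H₀.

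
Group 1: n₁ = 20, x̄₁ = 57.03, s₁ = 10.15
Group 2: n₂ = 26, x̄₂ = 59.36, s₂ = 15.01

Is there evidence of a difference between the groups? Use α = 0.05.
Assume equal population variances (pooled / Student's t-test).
Student's two-sample t-test (equal variances):
H₀: μ₁ = μ₂
H₁: μ₁ ≠ μ₂
df = n₁ + n₂ - 2 = 44
Pooled variance s_p² = [(n₁-1)s₁² + (n₂-1)s₂²] / (n₁ + n₂ - 2) = [(19)(10.15²) + (25)(15.01²)] / 44 = 172.4984
SE = √(s_p²(1/n₁ + 1/n₂)) = √(172.4984 × (1/20 + 1/26)) = 3.9063
t = (x̄₁ - x̄₂) / SE = (57.03 - 59.36) / 3.9063 = -2.33 / 3.9063 = -0.596
p-value = 0.5539

Since p-value > α = 0.05, we fail to reject H₀.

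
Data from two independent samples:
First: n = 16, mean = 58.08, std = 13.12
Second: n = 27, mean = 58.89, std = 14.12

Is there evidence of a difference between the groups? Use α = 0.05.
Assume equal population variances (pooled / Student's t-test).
Student's two-sample t-test (equal variances):
H₀: μ₁ = μ₂
H₁: μ₁ ≠ μ₂
df = n₁ + n₂ - 2 = 41
Pooled variance s_p² = [(n₁-1)s₁² + (n₂-1)s₂²] / (n₁ + n₂ - 2) = [(15)(13.12²) + (26)(14.12²)] / 41 = 189.4085
SE = √(s_p²(1/n₁ + 1/n₂)) = √(189.4085 × (1/16 + 1/27)) = 4.3420
t = (x̄₁ - x̄₂) / SE = (58.08 - 58.89) / 4.3420 = -0.81 / 4.3420 = -0.187
p-value = 0.8529

Since p-value > α = 0.05, we fail to reject H₀.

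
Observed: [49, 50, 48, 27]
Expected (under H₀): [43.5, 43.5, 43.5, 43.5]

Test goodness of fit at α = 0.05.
Chi-square goodness of fit test:
H₀: observed counts match expected distribution
H₁: observed counts differ from expected distribution
df = k - 1 = 3
χ² = Σ(O - E)²/E
   = (49 - 43.5)²/43.5 + (50 - 43.5)²/43.5 + (48 - 43.5)²/43.5 + (27 - 43.5)²/43.5
   = 0.695 + 0.971 + 0.466 + 6.259
   = 8.39
p-value = 0.0386

Since p-value < α = 0.05, we reject H₀.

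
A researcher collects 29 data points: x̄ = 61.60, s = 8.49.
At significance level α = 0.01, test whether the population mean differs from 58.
One-sample t-test:
H₀: μ = 58
H₁: μ ≠ 58
df = n - 1 = 28
t = (x̄ - μ₀) / (s/√n) = (61.60 - 58) / (8.49/√29) = 2.283
p-value = 0.0302

Since p-value > α = 0.01, we fail to reject H₀.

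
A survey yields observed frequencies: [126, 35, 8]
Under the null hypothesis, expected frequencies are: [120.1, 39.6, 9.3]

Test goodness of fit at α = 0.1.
Chi-square goodness of fit test:
H₀: observed counts match expected distribution
H₁: observed counts differ from expected distribution
df = k - 1 = 2
χ² = Σ(O - E)²/E
   = (126 - 120.1)²/120.1 + (35 - 39.6)²/39.6 + (8 - 9.3)²/9.3
   = 0.290 + 0.534 + 0.182
   = 1.01
p-value = 0.6047

Since p-value > α = 0.1, we fail to reject H₀.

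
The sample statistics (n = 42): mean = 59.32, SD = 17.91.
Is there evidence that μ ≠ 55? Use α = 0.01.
One-sample t-test:
H₀: μ = 55
H₁: μ ≠ 55
df = n - 1 = 41
t = (x̄ - μ₀) / (s/√n) = (59.32 - 55) / (17.91/√42) = 1.563
p-value = 0.1257

Since p-value > α = 0.01, we fail to reject H₀.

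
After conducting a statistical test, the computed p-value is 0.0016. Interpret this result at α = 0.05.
Since p = 0.0016 < α = 0.05, reject H₀.
There is sufficient evidence to reject the null hypothesis; the result is statistically significant at the 0.05 level.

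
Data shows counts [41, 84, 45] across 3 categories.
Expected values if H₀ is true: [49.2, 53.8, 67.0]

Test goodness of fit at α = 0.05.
Chi-square goodness of fit test:
H₀: observed counts match expected distribution
H₁: observed counts differ from expected distribution
df = k - 1 = 2
χ² = Σ(O - E)²/E
   = (41 - 49.2)²/49.2 + (84 - 53.8)²/53.8 + (45 - 67.0)²/67.0
   = 1.367 + 16.952 + 7.224
   = 25.54
p-value < 0.0001

Since p-value < α = 0.05, we reject H₀.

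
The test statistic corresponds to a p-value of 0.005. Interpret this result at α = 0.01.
Since p = 0.005 < α = 0.01, reject H₀.
There is sufficient evidence to reject the null hypothesis; the result is statistically significant at the 0.01 level.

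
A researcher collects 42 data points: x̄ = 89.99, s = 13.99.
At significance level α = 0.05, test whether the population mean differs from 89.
One-sample t-test:
H₀: μ = 89
H₁: μ ≠ 89
df = n - 1 = 41
t = (x̄ - μ₀) / (s/√n) = (89.99 - 89) / (13.99/√42) = 0.459
p-value = 0.6489

Since p-value > α = 0.05, we fail to reject H₀.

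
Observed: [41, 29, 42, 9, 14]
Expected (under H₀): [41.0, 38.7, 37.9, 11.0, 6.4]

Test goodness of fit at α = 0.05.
Chi-square goodness of fit test:
H₀: observed counts match expected distribution
H₁: observed counts differ from expected distribution
df = k - 1 = 4
χ² = Σ(O - E)²/E
   = (41 - 41.0)²/41.0 + (29 - 38.7)²/38.7 + (42 - 37.9)²/37.9 + (9 - 11.0)²/11.0 + (14 - 6.4)²/6.4
   = 0.000 + 2.431 + 0.444 + 0.364 + 9.025
   = 12.26
p-value = 0.0155

Since p-value < α = 0.05, we reject H₀.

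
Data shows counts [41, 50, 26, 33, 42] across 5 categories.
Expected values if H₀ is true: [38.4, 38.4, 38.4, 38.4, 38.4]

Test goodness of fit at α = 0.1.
Chi-square goodness of fit test:
H₀: observed counts match expected distribution
H₁: observed counts differ from expected distribution
df = k - 1 = 4
χ² = Σ(O - E)²/E
   = (41 - 38.4)²/38.4 + (50 - 38.4)²/38.4 + (26 - 38.4)²/38.4 + (33 - 38.4)²/38.4 + (42 - 38.4)²/38.4
   = 0.176 + 3.504 + 4.004 + 0.759 + 0.338
   = 8.78
p-value = 0.0668

Since p-value < α = 0.1, we reject H₀.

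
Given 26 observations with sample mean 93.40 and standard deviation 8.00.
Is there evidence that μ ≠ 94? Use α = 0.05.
One-sample t-test:
H₀: μ = 94
H₁: μ ≠ 94
df = n - 1 = 25
t = (x̄ - μ₀) / (s/√n) = (93.40 - 94) / (8.00/√26) = -0.382
p-value = 0.7054

Since p-value > α = 0.05, we fail to reject H₀.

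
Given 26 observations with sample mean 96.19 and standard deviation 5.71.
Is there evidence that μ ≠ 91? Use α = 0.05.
One-sample t-test:
H₀: μ = 91
H₁: μ ≠ 91
df = n - 1 = 25
t = (x̄ - μ₀) / (s/√n) = (96.19 - 91) / (5.71/√26) = 4.635
p-value = 0.0001

Since p-value < α = 0.05, we reject H₀.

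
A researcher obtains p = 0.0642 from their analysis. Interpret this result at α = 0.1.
Since p = 0.0642 < α = 0.1, reject H₀.
There is sufficient evidence to reject the null hypothesis; the result is statistically significant at the 0.1 level.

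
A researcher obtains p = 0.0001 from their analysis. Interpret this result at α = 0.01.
Since p = 0.0001 < α = 0.01, reject H₀.
There is sufficient evidence to reject the null hypothesis; the result is statistically significant at the 0.01 level.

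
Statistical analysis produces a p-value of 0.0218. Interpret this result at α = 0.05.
Since p = 0.0218 < α = 0.05, reject H₀.
There is sufficient evidence to reject the null hypothesis; the result is statistically significant at the 0.05 level.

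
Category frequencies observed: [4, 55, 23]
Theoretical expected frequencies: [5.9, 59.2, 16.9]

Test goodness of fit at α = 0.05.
Chi-square goodness of fit test:
H₀: observed counts match expected distribution
H₁: observed counts differ from expected distribution
df = k - 1 = 2
χ² = Σ(O - E)²/E
   = (4 - 5.9)²/5.9 + (55 - 59.2)²/59.2 + (23 - 16.9)²/16.9
   = 0.612 + 0.298 + 2.202
   = 3.11
p-value = 0.2110

Since p-value > α = 0.05, we fail to reject H₀.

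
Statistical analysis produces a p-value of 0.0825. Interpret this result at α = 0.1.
Since p = 0.0825 < α = 0.1, reject H₀.
There is sufficient evidence to reject the null hypothesis; the result is statistically significant at the 0.1 level.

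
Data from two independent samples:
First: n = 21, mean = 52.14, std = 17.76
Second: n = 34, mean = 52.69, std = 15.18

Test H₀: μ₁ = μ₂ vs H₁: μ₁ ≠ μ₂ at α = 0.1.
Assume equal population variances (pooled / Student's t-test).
Student's two-sample t-test (equal variances):
H₀: μ₁ = μ₂
H₁: μ₁ ≠ μ₂
df = n₁ + n₂ - 2 = 53
Pooled variance s_p² = [(n₁-1)s₁² + (n₂-1)s₂²] / (n₁ + n₂ - 2) = [(20)(17.76²) + (33)(15.18²)] / 53 = 262.5023
SE = √(s_p²(1/n₁ + 1/n₂)) = √(262.5023 × (1/21 + 1/34)) = 4.4968
t = (x̄₁ - x̄₂) / SE = (52.14 - 52.69) / 4.4968 = -0.55 / 4.4968 = -0.122
p-value = 0.9031

Since p-value > α = 0.1, we fail to reject H₀.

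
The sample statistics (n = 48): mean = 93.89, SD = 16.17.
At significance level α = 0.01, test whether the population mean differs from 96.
One-sample t-test:
H₀: μ = 96
H₁: μ ≠ 96
df = n - 1 = 47
t = (x̄ - μ₀) / (s/√n) = (93.89 - 96) / (16.17/√48) = -0.904
p-value = 0.3706

Since p-value > α = 0.01, we fail to reject H₀.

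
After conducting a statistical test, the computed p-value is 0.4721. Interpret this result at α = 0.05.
Since p = 0.4721 > α = 0.05, fail to reject H₀.
There is insufficient evidence to reject the null hypothesis; the result is not statistically significant at the 0.05 level.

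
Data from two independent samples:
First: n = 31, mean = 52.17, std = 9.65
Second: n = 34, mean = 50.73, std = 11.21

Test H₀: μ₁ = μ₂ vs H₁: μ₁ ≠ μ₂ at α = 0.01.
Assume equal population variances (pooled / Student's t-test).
Student's two-sample t-test (equal variances):
H₀: μ₁ = μ₂
H₁: μ₁ ≠ μ₂
df = n₁ + n₂ - 2 = 63
Pooled variance s_p² = [(n₁-1)s₁² + (n₂-1)s₂²] / (n₁ + n₂ - 2) = [(30)(9.65²) + (33)(11.21²)] / 63 = 110.1681
SE = √(s_p²(1/n₁ + 1/n₂)) = √(110.1681 × (1/31 + 1/34)) = 2.6065
t = (x̄₁ - x̄₂) / SE = (52.17 - 50.73) / 2.6065 = 1.44 / 2.6065 = 0.552
p-value = 0.5826

Since p-value > α = 0.01, we fail to reject H₀.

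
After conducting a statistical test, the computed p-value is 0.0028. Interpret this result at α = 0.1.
Since p = 0.0028 < α = 0.1, reject H₀.
There is sufficient evidence to reject the null hypothesis; the result is statistically significant at the 0.1 level.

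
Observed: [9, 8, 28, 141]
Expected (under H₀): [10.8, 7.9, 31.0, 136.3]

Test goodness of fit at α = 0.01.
Chi-square goodness of fit test:
H₀: observed counts match expected distribution
H₁: observed counts differ from expected distribution
df = k - 1 = 3
χ² = Σ(O - E)²/E
   = (9 - 10.8)²/10.8 + (8 - 7.9)²/7.9 + (28 - 31.0)²/31.0 + (141 - 136.3)²/136.3
   = 0.300 + 0.001 + 0.290 + 0.162
   = 0.75
p-value = 0.8605

Since p-value > α = 0.01, we fail to reject H₀.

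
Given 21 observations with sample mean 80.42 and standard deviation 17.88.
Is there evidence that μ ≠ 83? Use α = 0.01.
One-sample t-test:
H₀: μ = 83
H₁: μ ≠ 83
df = n - 1 = 20
t = (x̄ - μ₀) / (s/√n) = (80.42 - 83) / (17.88/√21) = -0.661
p-value = 0.5160

Since p-value > α = 0.01, we fail to reject H₀.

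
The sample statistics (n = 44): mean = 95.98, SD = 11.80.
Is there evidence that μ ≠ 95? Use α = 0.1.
One-sample t-test:
H₀: μ = 95
H₁: μ ≠ 95
df = n - 1 = 43
t = (x̄ - μ₀) / (s/√n) = (95.98 - 95) / (11.80/√44) = 0.551
p-value = 0.5846

Since p-value > α = 0.1, we fail to reject H₀.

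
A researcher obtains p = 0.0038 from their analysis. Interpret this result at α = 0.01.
Since p = 0.0038 < α = 0.01, reject H₀.
There is sufficient evidence to reject the null hypothesis; the result is statistically significant at the 0.01 level.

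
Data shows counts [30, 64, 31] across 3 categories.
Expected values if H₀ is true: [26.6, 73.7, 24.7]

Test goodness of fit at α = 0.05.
Chi-square goodness of fit test:
H₀: observed counts match expected distribution
H₁: observed counts differ from expected distribution
df = k - 1 = 2
χ² = Σ(O - E)²/E
   = (30 - 26.6)²/26.6 + (64 - 73.7)²/73.7 + (31 - 24.7)²/24.7
   = 0.435 + 1.277 + 1.607
   = 3.32
p-value = 0.1903

Since p-value > α = 0.05, we fail to reject H₀.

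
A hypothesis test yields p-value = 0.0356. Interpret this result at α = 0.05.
Since p = 0.0356 < α = 0.05, reject H₀.
There is sufficient evidence to reject the null hypothesis; the result is statistically significant at the 0.05 level.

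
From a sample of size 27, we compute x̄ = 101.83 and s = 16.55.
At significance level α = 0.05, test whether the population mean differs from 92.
One-sample t-test:
H₀: μ = 92
H₁: μ ≠ 92
df = n - 1 = 26
t = (x̄ - μ₀) / (s/√n) = (101.83 - 92) / (16.55/√27) = 3.086
p-value = 0.0048

Since p-value < α = 0.05, we reject H₀.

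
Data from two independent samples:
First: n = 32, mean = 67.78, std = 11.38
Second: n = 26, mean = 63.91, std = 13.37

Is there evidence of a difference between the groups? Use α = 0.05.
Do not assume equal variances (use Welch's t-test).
Welch's two-sample t-test:
H₀: μ₁ = μ₂
H₁: μ₁ ≠ μ₂
s₁²/n₁ = 11.38²/32 = 4.0470,  s₂²/n₂ = 13.37²/26 = 6.8753
SE = √(s₁²/n₁ + s₂²/n₂) = √(4.0470 + 6.8753) = 3.3049
df (Welch-Satterthwaite) = (s₁²/n₁ + s₂²/n₂)² / [(s₁²/n₁)²/(n₁-1) + (s₂²/n₂)²/(n₂-1)] ≈ 49.31
t = (x̄₁ - x̄₂) / SE = (67.78 - 63.91) / 3.3049 = 3.87 / 3.3049 = 1.171
p-value = 0.2472

Since p-value > α = 0.05, we fail to reject H₀.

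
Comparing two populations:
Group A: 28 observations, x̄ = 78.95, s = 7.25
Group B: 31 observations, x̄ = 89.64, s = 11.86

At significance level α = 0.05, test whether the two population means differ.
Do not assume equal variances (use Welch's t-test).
Welch's two-sample t-test:
H₀: μ₁ = μ₂
H₁: μ₁ ≠ μ₂
s₁²/n₁ = 7.25²/28 = 1.8772,  s₂²/n₂ = 11.86²/31 = 4.5374
SE = √(s₁²/n₁ + s₂²/n₂) = √(1.8772 + 4.5374) = 2.5327
df (Welch-Satterthwaite) = (s₁²/n₁ + s₂²/n₂)² / [(s₁²/n₁)²/(n₁-1) + (s₂²/n₂)²/(n₂-1)] ≈ 50.38
t = (x̄₁ - x̄₂) / SE = (78.95 - 89.64) / 2.5327 = -10.69 / 2.5327 = -4.221
p-value = 0.0001

Since p-value < α = 0.05, we reject H₀.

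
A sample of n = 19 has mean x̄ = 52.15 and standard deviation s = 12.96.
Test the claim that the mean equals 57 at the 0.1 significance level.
One-sample t-test:
H₀: μ = 57
H₁: μ ≠ 57
df = n - 1 = 18
t = (x̄ - μ₀) / (s/√n) = (52.15 - 57) / (12.96/√19) = -1.631
p-value = 0.1202

Since p-value > α = 0.1, we fail to reject H₀.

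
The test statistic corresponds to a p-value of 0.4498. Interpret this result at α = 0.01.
Since p = 0.4498 > α = 0.01, fail to reject H₀.
There is insufficient evidence to reject the null hypothesis; the result is not statistically significant at the 0.01 level.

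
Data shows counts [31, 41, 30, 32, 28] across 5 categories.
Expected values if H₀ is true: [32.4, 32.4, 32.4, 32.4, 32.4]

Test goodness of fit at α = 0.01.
Chi-square goodness of fit test:
H₀: observed counts match expected distribution
H₁: observed counts differ from expected distribution
df = k - 1 = 4
χ² = Σ(O - E)²/E
   = (31 - 32.4)²/32.4 + (41 - 32.4)²/32.4 + (30 - 32.4)²/32.4 + (32 - 32.4)²/32.4 + (28 - 32.4)²/32.4
   = 0.060 + 2.283 + 0.178 + 0.005 + 0.598
   = 3.12
p-value = 0.5374

Since p-value > α = 0.01, we fail to reject H₀.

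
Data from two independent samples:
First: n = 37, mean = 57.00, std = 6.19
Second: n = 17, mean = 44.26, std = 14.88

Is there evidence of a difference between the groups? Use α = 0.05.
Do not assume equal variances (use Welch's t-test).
Welch's two-sample t-test:
H₀: μ₁ = μ₂
H₁: μ₁ ≠ μ₂
s₁²/n₁ = 6.19²/37 = 1.0356,  s₂²/n₂ = 14.88²/17 = 13.0244
SE = √(s₁²/n₁ + s₂²/n₂) = √(1.0356 + 13.0244) = 3.7497
df (Welch-Satterthwaite) = (s₁²/n₁ + s₂²/n₂)² / [(s₁²/n₁)²/(n₁-1) + (s₂²/n₂)²/(n₂-1)] ≈ 18.59
t = (x̄₁ - x̄₂) / SE = (57.00 - 44.26) / 3.7497 = 12.74 / 3.7497 = 3.398
p-value = 0.0031

Since p-value < α = 0.05, we reject H₀.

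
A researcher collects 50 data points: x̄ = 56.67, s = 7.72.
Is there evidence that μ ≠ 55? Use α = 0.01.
One-sample t-test:
H₀: μ = 55
H₁: μ ≠ 55
df = n - 1 = 49
t = (x̄ - μ₀) / (s/√n) = (56.67 - 55) / (7.72/√50) = 1.530
p-value = 0.1325

Since p-value > α = 0.01, we fail to reject H₀.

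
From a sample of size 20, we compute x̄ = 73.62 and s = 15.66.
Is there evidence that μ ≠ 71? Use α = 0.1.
One-sample t-test:
H₀: μ = 71
H₁: μ ≠ 71
df = n - 1 = 19
t = (x̄ - μ₀) / (s/√n) = (73.62 - 71) / (15.66/√20) = 0.748
p-value = 0.4635

Since p-value > α = 0.1, we fail to reject H₀.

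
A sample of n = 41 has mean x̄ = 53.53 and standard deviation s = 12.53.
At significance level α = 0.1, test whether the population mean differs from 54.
One-sample t-test:
H₀: μ = 54
H₁: μ ≠ 54
df = n - 1 = 40
t = (x̄ - μ₀) / (s/√n) = (53.53 - 54) / (12.53/√41) = -0.240
p-value = 0.8114

Since p-value > α = 0.1, we fail to reject H₀.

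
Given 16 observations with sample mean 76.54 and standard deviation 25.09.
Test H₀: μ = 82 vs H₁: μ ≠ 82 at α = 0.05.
One-sample t-test:
H₀: μ = 82
H₁: μ ≠ 82
df = n - 1 = 15
t = (x̄ - μ₀) / (s/√n) = (76.54 - 82) / (25.09/√16) = -0.870
p-value = 0.3978

Since p-value > α = 0.05, we fail to reject H₀.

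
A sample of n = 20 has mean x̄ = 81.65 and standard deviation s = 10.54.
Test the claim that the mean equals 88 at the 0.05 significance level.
One-sample t-test:
H₀: μ = 88
H₁: μ ≠ 88
df = n - 1 = 19
t = (x̄ - μ₀) / (s/√n) = (81.65 - 88) / (10.54/√20) = -2.694
p-value = 0.0144

Since p-value < α = 0.05, we reject H₀.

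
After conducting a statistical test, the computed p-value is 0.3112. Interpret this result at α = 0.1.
Since p = 0.3112 > α = 0.1, fail to reject H₀.
There is insufficient evidence to reject the null hypothesis; the result is not statistically significant at the 0.1 level.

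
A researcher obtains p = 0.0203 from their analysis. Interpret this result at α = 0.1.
Since p = 0.0203 < α = 0.1, reject H₀.
There is sufficient evidence to reject the null hypothesis; the result is statistically significant at the 0.1 level.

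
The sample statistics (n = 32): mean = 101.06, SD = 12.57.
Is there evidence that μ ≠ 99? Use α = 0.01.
One-sample t-test:
H₀: μ = 99
H₁: μ ≠ 99
df = n - 1 = 31
t = (x̄ - μ₀) / (s/√n) = (101.06 - 99) / (12.57/√32) = 0.927
p-value = 0.3611

Since p-value > α = 0.01, we fail to reject H₀.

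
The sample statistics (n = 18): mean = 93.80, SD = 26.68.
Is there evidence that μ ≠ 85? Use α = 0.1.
One-sample t-test:
H₀: μ = 85
H₁: μ ≠ 85
df = n - 1 = 17
t = (x̄ - μ₀) / (s/√n) = (93.80 - 85) / (26.68/√18) = 1.399
p-value = 0.1797

Since p-value > α = 0.1, we fail to reject H₀.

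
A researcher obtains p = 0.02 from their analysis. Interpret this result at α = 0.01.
Since p = 0.02 > α = 0.01, fail to reject H₀.
There is insufficient evidence to reject the null hypothesis; the result is not statistically significant at the 0.01 level.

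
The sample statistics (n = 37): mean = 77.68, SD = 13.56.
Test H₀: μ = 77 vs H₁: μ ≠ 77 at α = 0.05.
One-sample t-test:
H₀: μ = 77
H₁: μ ≠ 77
df = n - 1 = 36
t = (x̄ - μ₀) / (s/√n) = (77.68 - 77) / (13.56/√37) = 0.305
p-value = 0.7621

Since p-value > α = 0.05, we fail to reject H₀.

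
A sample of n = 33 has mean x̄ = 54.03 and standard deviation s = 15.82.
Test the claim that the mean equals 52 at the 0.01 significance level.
One-sample t-test:
H₀: μ = 52
H₁: μ ≠ 52
df = n - 1 = 32
t = (x̄ - μ₀) / (s/√n) = (54.03 - 52) / (15.82/√33) = 0.737
p-value = 0.4664

Since p-value > α = 0.01, we fail to reject H₀.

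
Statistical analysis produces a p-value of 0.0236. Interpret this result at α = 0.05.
Since p = 0.0236 < α = 0.05, reject H₀.
There is sufficient evidence to reject the null hypothesis; the result is statistically significant at the 0.05 level.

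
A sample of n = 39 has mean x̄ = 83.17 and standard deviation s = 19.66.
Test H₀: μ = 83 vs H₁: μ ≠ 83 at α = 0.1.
One-sample t-test:
H₀: μ = 83
H₁: μ ≠ 83
df = n - 1 = 38
t = (x̄ - μ₀) / (s/√n) = (83.17 - 83) / (19.66/√39) = 0.054
p-value = 0.9572

Since p-value > α = 0.1, we fail to reject H₀.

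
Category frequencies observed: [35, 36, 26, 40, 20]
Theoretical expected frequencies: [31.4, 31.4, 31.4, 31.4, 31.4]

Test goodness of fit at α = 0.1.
Chi-square goodness of fit test:
H₀: observed counts match expected distribution
H₁: observed counts differ from expected distribution
df = k - 1 = 4
χ² = Σ(O - E)²/E
   = (35 - 31.4)²/31.4 + (36 - 31.4)²/31.4 + (26 - 31.4)²/31.4 + (40 - 31.4)²/31.4 + (20 - 31.4)²/31.4
   = 0.413 + 0.674 + 0.929 + 2.355 + 4.139
   = 8.51
p-value = 0.0746

Since p-value < α = 0.1, we reject H₀.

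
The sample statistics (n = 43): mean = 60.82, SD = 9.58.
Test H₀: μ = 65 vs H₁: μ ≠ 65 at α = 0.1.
One-sample t-test:
H₀: μ = 65
H₁: μ ≠ 65
df = n - 1 = 42
t = (x̄ - μ₀) / (s/√n) = (60.82 - 65) / (9.58/√43) = -2.861
p-value = 0.0066

Since p-value < α = 0.1, we reject H₀.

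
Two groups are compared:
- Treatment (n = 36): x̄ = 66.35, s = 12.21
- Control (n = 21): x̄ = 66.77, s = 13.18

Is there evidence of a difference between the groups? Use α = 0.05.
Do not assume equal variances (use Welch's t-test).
Welch's two-sample t-test:
H₀: μ₁ = μ₂
H₁: μ₁ ≠ μ₂
s₁²/n₁ = 12.21²/36 = 4.1412,  s₂²/n₂ = 13.18²/21 = 8.2720
SE = √(s₁²/n₁ + s₂²/n₂) = √(4.1412 + 8.2720) = 3.5232
df (Welch-Satterthwaite) = (s₁²/n₁ + s₂²/n₂)² / [(s₁²/n₁)²/(n₁-1) + (s₂²/n₂)²/(n₂-1)] ≈ 39.40
t = (x̄₁ - x̄₂) / SE = (66.35 - 66.77) / 3.5232 = -0.42 / 3.5232 = -0.119
p-value = 0.9057

Since p-value > α = 0.05, we fail to reject H₀.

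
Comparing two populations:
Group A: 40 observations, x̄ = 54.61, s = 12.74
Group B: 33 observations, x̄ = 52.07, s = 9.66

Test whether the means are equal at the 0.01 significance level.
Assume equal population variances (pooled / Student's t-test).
Student's two-sample t-test (equal variances):
H₀: μ₁ = μ₂
H₁: μ₁ ≠ μ₂
df = n₁ + n₂ - 2 = 71
Pooled variance s_p² = [(n₁-1)s₁² + (n₂-1)s₂²] / (n₁ + n₂ - 2) = [(39)(12.74²) + (32)(9.66²)] / 71 = 131.2126
SE = √(s_p²(1/n₁ + 1/n₂)) = √(131.2126 × (1/40 + 1/33)) = 2.6938
t = (x̄₁ - x̄₂) / SE = (54.61 - 52.07) / 2.6938 = 2.54 / 2.6938 = 0.943
p-value = 0.3489

Since p-value > α = 0.01, we fail to reject H₀.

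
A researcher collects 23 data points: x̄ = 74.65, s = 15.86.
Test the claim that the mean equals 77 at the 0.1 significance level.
One-sample t-test:
H₀: μ = 77
H₁: μ ≠ 77
df = n - 1 = 22
t = (x̄ - μ₀) / (s/√n) = (74.65 - 77) / (15.86/√23) = -0.711
p-value = 0.4848

Since p-value > α = 0.1, we fail to reject H₀.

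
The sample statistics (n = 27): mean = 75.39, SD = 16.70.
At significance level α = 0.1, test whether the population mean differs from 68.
One-sample t-test:
H₀: μ = 68
H₁: μ ≠ 68
df = n - 1 = 26
t = (x̄ - μ₀) / (s/√n) = (75.39 - 68) / (16.70/√27) = 2.299
p-value = 0.0298

Since p-value < α = 0.1, we reject H₀.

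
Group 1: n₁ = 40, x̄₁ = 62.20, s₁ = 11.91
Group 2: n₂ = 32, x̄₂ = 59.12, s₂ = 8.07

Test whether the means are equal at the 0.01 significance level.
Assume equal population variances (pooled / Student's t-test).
Student's two-sample t-test (equal variances):
H₀: μ₁ = μ₂
H₁: μ₁ ≠ μ₂
df = n₁ + n₂ - 2 = 70
Pooled variance s_p² = [(n₁-1)s₁² + (n₂-1)s₂²] / (n₁ + n₂ - 2) = [(39)(11.91²) + (31)(8.07²)] / 70 = 107.8707
SE = √(s_p²(1/n₁ + 1/n₂)) = √(107.8707 × (1/40 + 1/32)) = 2.4633
t = (x̄₁ - x̄₂) / SE = (62.20 - 59.12) / 2.4633 = 3.08 / 2.4633 = 1.250
p-value = 0.2153

Since p-value > α = 0.01, we fail to reject H₀.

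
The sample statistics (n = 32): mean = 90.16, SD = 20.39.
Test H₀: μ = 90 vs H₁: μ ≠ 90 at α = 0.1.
One-sample t-test:
H₀: μ = 90
H₁: μ ≠ 90
df = n - 1 = 31
t = (x̄ - μ₀) / (s/√n) = (90.16 - 90) / (20.39/√32) = 0.044
p-value = 0.9649

Since p-value > α = 0.1, we fail to reject H₀.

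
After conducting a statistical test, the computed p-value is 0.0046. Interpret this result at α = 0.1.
Since p = 0.0046 < α = 0.1, reject H₀.
There is sufficient evidence to reject the null hypothesis; the result is statistically significant at the 0.1 level.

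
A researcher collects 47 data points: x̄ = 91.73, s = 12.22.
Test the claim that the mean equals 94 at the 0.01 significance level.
One-sample t-test:
H₀: μ = 94
H₁: μ ≠ 94
df = n - 1 = 46
t = (x̄ - μ₀) / (s/√n) = (91.73 - 94) / (12.22/√47) = -1.274
p-value = 0.2092

Since p-value > α = 0.01, we fail to reject H₀.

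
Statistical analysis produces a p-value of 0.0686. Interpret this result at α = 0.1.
Since p = 0.0686 < α = 0.1, reject H₀.
There is sufficient evidence to reject the null hypothesis; the result is statistically significant at the 0.1 level.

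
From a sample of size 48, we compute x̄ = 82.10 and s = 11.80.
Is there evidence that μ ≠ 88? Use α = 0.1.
One-sample t-test:
H₀: μ = 88
H₁: μ ≠ 88
df = n - 1 = 47
t = (x̄ - μ₀) / (s/√n) = (82.10 - 88) / (11.80/√48) = -3.464
p-value = 0.0011

Since p-value < α = 0.1, we reject H₀.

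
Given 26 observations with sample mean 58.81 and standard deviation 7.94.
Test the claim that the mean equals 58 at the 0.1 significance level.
One-sample t-test:
H₀: μ = 58
H₁: μ ≠ 58
df = n - 1 = 25
t = (x̄ - μ₀) / (s/√n) = (58.81 - 58) / (7.94/√26) = 0.520
p-value = 0.6075

Since p-value > α = 0.1, we fail to reject H₀.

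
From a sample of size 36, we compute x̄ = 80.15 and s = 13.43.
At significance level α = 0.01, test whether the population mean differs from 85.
One-sample t-test:
H₀: μ = 85
H₁: μ ≠ 85
df = n - 1 = 35
t = (x̄ - μ₀) / (s/√n) = (80.15 - 85) / (13.43/√36) = -2.167
p-value = 0.0371

Since p-value > α = 0.01, we fail to reject H₀.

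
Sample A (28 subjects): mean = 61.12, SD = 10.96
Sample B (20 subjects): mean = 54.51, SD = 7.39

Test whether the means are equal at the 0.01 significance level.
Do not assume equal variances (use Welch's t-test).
Welch's two-sample t-test:
H₀: μ₁ = μ₂
H₁: μ₁ ≠ μ₂
s₁²/n₁ = 10.96²/28 = 4.2901,  s₂²/n₂ = 7.39²/20 = 2.7306
SE = √(s₁²/n₁ + s₂²/n₂) = √(4.2901 + 2.7306) = 2.6497
df (Welch-Satterthwaite) = (s₁²/n₁ + s₂²/n₂)² / [(s₁²/n₁)²/(n₁-1) + (s₂²/n₂)²/(n₂-1)] ≈ 45.89
t = (x̄₁ - x̄₂) / SE = (61.12 - 54.51) / 2.6497 = 6.61 / 2.6497 = 2.495
p-value = 0.0163

Since p-value > α = 0.01, we fail to reject H₀.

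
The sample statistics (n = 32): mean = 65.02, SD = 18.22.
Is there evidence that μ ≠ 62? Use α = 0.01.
One-sample t-test:
H₀: μ = 62
H₁: μ ≠ 62
df = n - 1 = 31
t = (x̄ - μ₀) / (s/√n) = (65.02 - 62) / (18.22/√32) = 0.938
p-value = 0.3557

Since p-value > α = 0.01, we fail to reject H₀.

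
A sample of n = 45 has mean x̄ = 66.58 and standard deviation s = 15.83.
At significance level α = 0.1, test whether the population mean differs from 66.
One-sample t-test:
H₀: μ = 66
H₁: μ ≠ 66
df = n - 1 = 44
t = (x̄ - μ₀) / (s/√n) = (66.58 - 66) / (15.83/√45) = 0.246
p-value = 0.8070

Since p-value > α = 0.1, we fail to reject H₀.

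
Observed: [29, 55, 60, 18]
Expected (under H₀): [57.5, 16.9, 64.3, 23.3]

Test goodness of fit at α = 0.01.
Chi-square goodness of fit test:
H₀: observed counts match expected distribution
H₁: observed counts differ from expected distribution
df = k - 1 = 3
χ² = Σ(O - E)²/E
   = (29 - 57.5)²/57.5 + (55 - 16.9)²/16.9 + (60 - 64.3)²/64.3 + (18 - 23.3)²/23.3
   = 14.126 + 85.894 + 0.288 + 1.206
   = 101.51
p-value < 0.0001

Since p-value < α = 0.01, we reject H₀.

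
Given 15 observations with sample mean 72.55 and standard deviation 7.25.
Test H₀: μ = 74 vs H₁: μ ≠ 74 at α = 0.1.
One-sample t-test:
H₀: μ = 74
H₁: μ ≠ 74
df = n - 1 = 14
t = (x̄ - μ₀) / (s/√n) = (72.55 - 74) / (7.25/√15) = -0.775
p-value = 0.4515

Since p-value > α = 0.1, we fail to reject H₀.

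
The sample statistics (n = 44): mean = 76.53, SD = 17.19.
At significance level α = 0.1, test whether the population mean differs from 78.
One-sample t-test:
H₀: μ = 78
H₁: μ ≠ 78
df = n - 1 = 43
t = (x̄ - μ₀) / (s/√n) = (76.53 - 78) / (17.19/√44) = -0.567
p-value = 0.5735

Since p-value > α = 0.1, we fail to reject H₀.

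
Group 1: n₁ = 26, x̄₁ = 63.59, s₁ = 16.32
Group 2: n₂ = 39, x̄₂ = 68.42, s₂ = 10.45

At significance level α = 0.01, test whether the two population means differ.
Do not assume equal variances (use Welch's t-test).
Welch's two-sample t-test:
H₀: μ₁ = μ₂
H₁: μ₁ ≠ μ₂
s₁²/n₁ = 16.32²/26 = 10.2439,  s₂²/n₂ = 10.45²/39 = 2.8001
SE = √(s₁²/n₁ + s₂²/n₂) = √(10.2439 + 2.8001) = 3.6116
df (Welch-Satterthwaite) = (s₁²/n₁ + s₂²/n₂)² / [(s₁²/n₁)²/(n₁-1) + (s₂²/n₂)²/(n₂-1)] ≈ 38.64
t = (x̄₁ - x̄₂) / SE = (63.59 - 68.42) / 3.6116 = -4.83 / 3.6116 = -1.337
p-value = 0.1889

Since p-value > α = 0.01, we fail to reject H₀.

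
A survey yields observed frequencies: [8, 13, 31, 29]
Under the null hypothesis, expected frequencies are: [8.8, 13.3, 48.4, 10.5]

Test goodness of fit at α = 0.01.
Chi-square goodness of fit test:
H₀: observed counts match expected distribution
H₁: observed counts differ from expected distribution
df = k - 1 = 3
χ² = Σ(O - E)²/E
   = (8 - 8.8)²/8.8 + (13 - 13.3)²/13.3 + (31 - 48.4)²/48.4 + (29 - 10.5)²/10.5
   = 0.073 + 0.007 + 6.255 + 32.595
   = 38.93
p-value < 0.0001

Since p-value < α = 0.01, we reject H₀.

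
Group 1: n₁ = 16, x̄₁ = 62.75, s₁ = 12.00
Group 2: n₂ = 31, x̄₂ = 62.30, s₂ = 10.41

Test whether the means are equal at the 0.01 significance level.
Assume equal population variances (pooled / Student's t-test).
Student's two-sample t-test (equal variances):
H₀: μ₁ = μ₂
H₁: μ₁ ≠ μ₂
df = n₁ + n₂ - 2 = 45
Pooled variance s_p² = [(n₁-1)s₁² + (n₂-1)s₂²] / (n₁ + n₂ - 2) = [(15)(12.00²) + (30)(10.41²)] / 45 = 120.2454
SE = √(s_p²(1/n₁ + 1/n₂)) = √(120.2454 × (1/16 + 1/31)) = 3.3755
t = (x̄₁ - x̄₂) / SE = (62.75 - 62.30) / 3.3755 = 0.45 / 3.3755 = 0.133
p-value = 0.8945

Since p-value > α = 0.01, we fail to reject H₀.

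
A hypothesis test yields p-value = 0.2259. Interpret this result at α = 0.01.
Since p = 0.2259 > α = 0.01, fail to reject H₀.
There is insufficient evidence to reject the null hypothesis; the result is not statistically significant at the 0.01 level.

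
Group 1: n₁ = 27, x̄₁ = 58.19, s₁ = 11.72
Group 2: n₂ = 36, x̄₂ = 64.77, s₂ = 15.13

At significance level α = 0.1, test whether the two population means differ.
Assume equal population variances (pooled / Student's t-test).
Student's two-sample t-test (equal variances):
H₀: μ₁ = μ₂
H₁: μ₁ ≠ μ₂
df = n₁ + n₂ - 2 = 61
Pooled variance s_p² = [(n₁-1)s₁² + (n₂-1)s₂²] / (n₁ + n₂ - 2) = [(26)(11.72²) + (35)(15.13²)] / 61 = 189.8920
SE = √(s_p²(1/n₁ + 1/n₂)) = √(189.8920 × (1/27 + 1/36)) = 3.5082
t = (x̄₁ - x̄₂) / SE = (58.19 - 64.77) / 3.5082 = -6.58 / 3.5082 = -1.876
p-value = 0.0655

Since p-value < α = 0.1, we reject H₀.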